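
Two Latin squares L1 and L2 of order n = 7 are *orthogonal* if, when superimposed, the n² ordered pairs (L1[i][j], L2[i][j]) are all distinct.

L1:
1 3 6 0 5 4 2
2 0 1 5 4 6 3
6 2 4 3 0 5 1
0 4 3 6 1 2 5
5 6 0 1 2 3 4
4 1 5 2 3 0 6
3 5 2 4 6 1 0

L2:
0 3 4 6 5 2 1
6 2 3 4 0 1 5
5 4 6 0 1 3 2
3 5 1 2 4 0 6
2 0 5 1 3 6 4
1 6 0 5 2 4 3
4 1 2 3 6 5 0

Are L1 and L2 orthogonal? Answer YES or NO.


Form the n² = 49 superimposed pairs (L1[i][j], L2[i][j]), row by row (rows and columns indexed from 0):
row 0: (1,0) (3,3) (6,4) (0,6) (5,5) (4,2) (2,1)
row 1: (2,6) (0,2) (1,3) (5,4) (4,0) (6,1) (3,5)
row 2: (6,5) (2,4) (4,6) (3,0) (0,1) (5,3) (1,2)
row 3: (0,3) (4,5) (3,1) (6,2) (1,4) (2,0) (5,6)
row 4: (5,2) (6,0) (0,5) (1,1) (2,3) (3,6) (4,4)
row 5: (4,1) (1,6) (5,0) (2,5) (3,2) (0,4) (6,3)
row 6: (3,4) (5,1) (2,2) (4,3) (6,6) (1,5) (0,0)
Orthogonality requires all 49 pairs distinct.
Check by first coordinate: for each symbol s of L1, list the L2 entries in the n cells where L1 = s; they must all differ.
  L1 = 0: L2 entries (in reading order) 6, 2, 1, 3, 5, 4, 0 — all 7 distinct ✓
  L1 = 1: L2 entries (in reading order) 0, 3, 2, 4, 1, 6, 5 — all 7 distinct ✓
  L1 = 2: L2 entries (in reading order) 1, 6, 4, 0, 3, 5, 2 — all 7 distinct ✓
  L1 = 3: L2 entries (in reading order) 3, 5, 0, 1, 6, 2, 4 — all 7 distinct ✓
  L1 = 4: L2 entries (in reading order) 2, 0, 6, 5, 4, 1, 3 — all 7 distinct ✓
  L1 = 5: L2 entries (in reading order) 5, 4, 3, 6, 2, 0, 1 — all 7 distinct ✓
  L1 = 6: L2 entries (in reading order) 4, 1, 5, 2, 0, 3, 6 — all 7 distinct ✓
Every symbol of L1 meets every symbol of L2 exactly once, so all 49 pairs are distinct (49 of 49).
Conclusion: YES.

YES


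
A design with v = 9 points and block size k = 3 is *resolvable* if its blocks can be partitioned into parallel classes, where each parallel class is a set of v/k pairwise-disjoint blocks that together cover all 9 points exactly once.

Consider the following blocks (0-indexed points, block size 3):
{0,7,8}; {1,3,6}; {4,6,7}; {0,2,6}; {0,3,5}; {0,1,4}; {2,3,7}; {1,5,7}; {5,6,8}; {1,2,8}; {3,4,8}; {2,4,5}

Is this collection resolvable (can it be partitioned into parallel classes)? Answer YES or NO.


v = 9, block size k = 3, number of blocks = 12.
For resolvability, blocks must partition into parallel classes of size v/k = 3.
Total blocks must therefore be a multiple of 3: 12 = 3·4 + 0 ⇒ divisible ✓.
Greedy packing gives 4 candidate class(es). Each should be a full parallel class (size 3, covers all 9 points).
  Class 1 (3 blocks): {0,7,8}; {1,3,6}; {2,4,5}. Points covered: [0, 1, 2, 3, 4, 5, 6, 7, 8].
  Class 2 (3 blocks): {4,6,7}; {0,3,5}; {1,2,8}. Points covered: [0, 1, 2, 3, 4, 5, 6, 7, 8].
  Class 3 (3 blocks): {0,2,6}; {1,5,7}; {3,4,8}. Points covered: [0, 1, 2, 3, 4, 5, 6, 7, 8].
  Class 4 (3 blocks): {0,1,4}; {2,3,7}; {5,6,8}. Points covered: [0, 1, 2, 3, 4, 5, 6, 7, 8].
All classes full (size 3)? YES. All classes cover every point? YES.
Resolvable? YES.

YES


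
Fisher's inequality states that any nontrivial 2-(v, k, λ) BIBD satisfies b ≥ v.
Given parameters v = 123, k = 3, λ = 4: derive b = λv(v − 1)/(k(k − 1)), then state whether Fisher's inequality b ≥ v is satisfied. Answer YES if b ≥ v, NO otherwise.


r = λ(v − 1)/(k − 1) = 4·122/2 = 244.
b = vr/k = 123·244/3 = 10004.
Fisher's inequality: b ≥ v ⇔ 10004 ≥ 123? YES.

YES


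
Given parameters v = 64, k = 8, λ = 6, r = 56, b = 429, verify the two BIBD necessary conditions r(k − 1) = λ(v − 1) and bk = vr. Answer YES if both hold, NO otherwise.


Condition (i): r(k − 1) = 56·7 = 392; λ(v − 1) = 6·63 = 378. Match? NO.
Condition (ii): bk = 429·8 = 3432; vr = 64·56 = 3584. Match? NO.
Both conditions hold? NO.

NO


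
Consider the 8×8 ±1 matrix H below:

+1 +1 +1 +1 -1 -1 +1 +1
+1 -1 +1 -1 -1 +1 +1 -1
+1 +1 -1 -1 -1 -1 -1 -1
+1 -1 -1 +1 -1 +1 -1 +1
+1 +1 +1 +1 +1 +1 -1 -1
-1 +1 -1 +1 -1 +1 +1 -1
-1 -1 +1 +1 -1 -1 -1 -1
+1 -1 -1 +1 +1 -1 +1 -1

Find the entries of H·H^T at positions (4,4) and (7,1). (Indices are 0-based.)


Row 1 of H: [1, -1, 1, -1, -1, 1, 1, -1].
Row 4 of H: [1, 1, 1, 1, 1, 1, -1, -1].
Row 7 of H: [1, -1, -1, 1, 1, -1, 1, -1].
(H·H^T)[4][4] = Σ_j H[4][j]·H[4][j] = (1)² + (1)² + (1)² + (1)² + (1)² + (1)² + (-1)² + (-1)² = 1 + 1 + 1 + 1 + 1 + 1 + 1 + 1 = 8.
(H·H^T)[7][1] = Σ_j H[7][j]·H[1][j] = (1)·(1) + (-1)·(-1) + (-1)·(1) + (1)·(-1) + (1)·(-1) + (-1)·(1) + (1)·(1) + (-1)·(-1) = 1 + 1 + -1 + -1 + -1 + -1 + 1 + 1 = 0.
So rows 7 and 1 are orthogonal; the diagonal entry equals n = 8.

(4,4) entry = 8; (7,1) entry = 0.


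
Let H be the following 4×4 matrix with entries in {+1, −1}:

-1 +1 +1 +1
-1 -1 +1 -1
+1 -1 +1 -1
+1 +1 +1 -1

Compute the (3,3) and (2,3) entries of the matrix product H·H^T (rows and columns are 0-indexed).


Row 2 of H: [1, -1, 1, -1].
Row 3 of H: [1, 1, 1, -1].
(H·H^T)[3][3] = Σ_j H[3][j]·H[3][j] = (1)² + (1)² + (1)² + (-1)² = 1 + 1 + 1 + 1 = 4.
(H·H^T)[2][3] = Σ_j H[2][j]·H[3][j] = (1)·(1) + (-1)·(1) + (1)·(1) + (-1)·(-1) = 1 + -1 + 1 + 1 = 2.
Rows 2 and 3 are not orthogonal (dot product = 2 ≠ 0), so H is not a Hadamard matrix.

(3,3) entry = 4; (2,3) entry = 2.


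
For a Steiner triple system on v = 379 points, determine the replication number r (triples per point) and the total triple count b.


An STS(v) is a 2-(v, 3, 1) BIBD: block size k = 3, λ = 1.
Replication: r(k − 1) = λ(v − 1) ⇒ r·2 = 379 − 1 = 378 ⇒ r = 189.
Block count: bk = vr ⇒ b·3 = 379·189 = 71631 ⇒ b = 23877.
(Check via b = v(v − 1)/6 = 379·378/6 = 143262/6 = 23877.)

r = 189, b = 23877.


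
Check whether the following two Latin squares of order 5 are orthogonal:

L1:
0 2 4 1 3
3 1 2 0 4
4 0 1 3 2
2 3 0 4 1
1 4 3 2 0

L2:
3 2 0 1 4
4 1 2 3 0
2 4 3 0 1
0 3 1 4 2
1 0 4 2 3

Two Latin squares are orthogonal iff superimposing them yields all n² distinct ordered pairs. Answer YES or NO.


Form the n² = 25 superimposed pairs (L1[i][j], L2[i][j]), row by row (rows and columns indexed from 0):
row 0: (0,3) (2,2) (4,0) (1,1) (3,4)
row 1: (3,4) (1,1) (2,2) (0,3) (4,0)
row 2: (4,2) (0,4) (1,3) (3,0) (2,1)
row 3: (2,0) (3,3) (0,1) (4,4) (1,2)
row 4: (1,1) (4,0) (3,4) (2,2) (0,3)
Orthogonality requires all 25 pairs distinct.
But the pair (3,4) repeats: cell (0,4) has L1 = 3, L2 = 4, and cell (1,0) has L1 = 3, L2 = 4.
A repeated pair means some other pair never occurs (only 15 distinct pairs out of 25), so the squares are not orthogonal.
Conclusion: NO.

NO


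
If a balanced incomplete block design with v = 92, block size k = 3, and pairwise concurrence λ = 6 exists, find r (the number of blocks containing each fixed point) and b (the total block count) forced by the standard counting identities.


Any 2-(v, k, λ) BIBD satisfies two necessary conditions:
  (i)  Each point sits in r blocks, and counting incidences through any fixed point gives r(k − 1) = λ(v − 1), so r = λ(v − 1)/(k − 1).
  (ii) Total incidences bk = vr, so b = vr/k.
Step 1: r = λ(v − 1)/(k − 1) = 6·(92 − 1)/(3 − 1) = 6·91/2 = 546/2 = 273.
Step 2: b = vr/k = 92·273/3 = 25116/3 = 8372.
Check integrality: r = 273 ∈ Z ✓, b = 8372 ∈ Z ✓.
(These identities are necessary conditions: they determine r and b for any design with these parameters, but do not by themselves prove that one exists.)

r = 273, b = 8372.


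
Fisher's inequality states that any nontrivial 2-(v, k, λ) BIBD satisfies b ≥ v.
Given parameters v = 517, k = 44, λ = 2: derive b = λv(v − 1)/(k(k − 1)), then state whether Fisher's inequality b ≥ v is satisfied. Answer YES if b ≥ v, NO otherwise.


r = λ(v − 1)/(k − 1) = 2·516/43 = 24.
b = vr/k = 517·24/44 = 282.
Fisher's inequality: b ≥ v ⇔ 282 ≥ 517? NO.

NO


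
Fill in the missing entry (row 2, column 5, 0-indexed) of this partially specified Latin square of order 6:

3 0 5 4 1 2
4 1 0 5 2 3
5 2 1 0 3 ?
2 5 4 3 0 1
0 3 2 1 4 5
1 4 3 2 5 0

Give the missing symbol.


Row 2 contains symbols [0, 1, 2, 3, 5] — missing [4].
Column 5 contains symbols [0, 1, 2, 3, 5] — missing [4].
The missing symbol must appear in both missing sets; intersection = [4].
Therefore the hidden value is 4.

Missing value = 4.


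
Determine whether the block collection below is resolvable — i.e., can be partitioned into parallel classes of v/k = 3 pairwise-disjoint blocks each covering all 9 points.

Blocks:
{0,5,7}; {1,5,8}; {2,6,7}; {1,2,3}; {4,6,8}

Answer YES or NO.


v = 9, block size k = 3, number of blocks = 5.
For resolvability, blocks must partition into parallel classes of size v/k = 3.
Total blocks must therefore be a multiple of 3: 5 = 3·1 + 2 ⇒ not divisible ✗.
Resolvable? NO.

NO


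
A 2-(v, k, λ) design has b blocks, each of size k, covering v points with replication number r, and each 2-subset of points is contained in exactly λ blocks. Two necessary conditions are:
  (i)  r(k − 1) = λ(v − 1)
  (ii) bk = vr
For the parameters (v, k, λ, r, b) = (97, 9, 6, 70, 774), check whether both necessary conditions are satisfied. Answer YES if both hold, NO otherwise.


Condition (i): r(k − 1) = 70·8 = 560; λ(v − 1) = 6·96 = 576. Match? NO.
Condition (ii): bk = 774·9 = 6966; vr = 97·70 = 6790. Match? NO.
Both conditions hold? NO.

NO


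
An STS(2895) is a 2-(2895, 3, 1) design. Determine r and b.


An STS(v) is a 2-(v, 3, 1) BIBD: block size k = 3, λ = 1.
Replication: r(k − 1) = λ(v − 1) ⇒ r·2 = 2895 − 1 = 2894 ⇒ r = 1447.
Block count: bk = vr ⇒ b·3 = 2895·1447 = 4189065 ⇒ b = 1396355.

r = 1447, b = 1396355.


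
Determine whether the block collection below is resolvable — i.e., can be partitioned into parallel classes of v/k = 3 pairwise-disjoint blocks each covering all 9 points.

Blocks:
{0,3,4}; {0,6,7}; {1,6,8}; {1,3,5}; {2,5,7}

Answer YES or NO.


v = 9, block size k = 3, number of blocks = 5.
For resolvability, blocks must partition into parallel classes of size v/k = 3.
Total blocks must therefore be a multiple of 3: 5 = 3·1 + 2 ⇒ not divisible ✗.
Resolvable? NO.

NO


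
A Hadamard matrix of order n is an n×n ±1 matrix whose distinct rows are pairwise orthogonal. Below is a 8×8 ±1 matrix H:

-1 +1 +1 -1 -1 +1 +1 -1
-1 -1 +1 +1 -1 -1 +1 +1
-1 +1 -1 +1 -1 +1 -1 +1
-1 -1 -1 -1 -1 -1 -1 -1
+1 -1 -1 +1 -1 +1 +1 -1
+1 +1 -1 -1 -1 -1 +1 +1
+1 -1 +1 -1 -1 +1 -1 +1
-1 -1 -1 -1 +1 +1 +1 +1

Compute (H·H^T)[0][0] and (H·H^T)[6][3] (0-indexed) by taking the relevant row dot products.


Row 0 of H: [-1, 1, 1, -1, -1, 1, 1, -1].
Row 3 of H: [-1, -1, -1, -1, -1, -1, -1, -1].
Row 6 of H: [1, -1, 1, -1, -1, 1, -1, 1].
(H·H^T)[0][0] = Σ_j H[0][j]·H[0][j] = (-1)² + (1)² + (1)² + (-1)² + (-1)² + (1)² + (1)² + (-1)² = 1 + 1 + 1 + 1 + 1 + 1 + 1 + 1 = 8.
(H·H^T)[6][3] = Σ_j H[6][j]·H[3][j] = (1)·(-1) + (-1)·(-1) + (1)·(-1) + (-1)·(-1) + (-1)·(-1) + (1)·(-1) + (-1)·(-1) + (1)·(-1) = -1 + 1 + -1 + 1 + 1 + -1 + 1 + -1 = 0.
So rows 6 and 3 are orthogonal; the diagonal entry equals n = 8.

(0,0) entry = 8; (6,3) entry = 0.


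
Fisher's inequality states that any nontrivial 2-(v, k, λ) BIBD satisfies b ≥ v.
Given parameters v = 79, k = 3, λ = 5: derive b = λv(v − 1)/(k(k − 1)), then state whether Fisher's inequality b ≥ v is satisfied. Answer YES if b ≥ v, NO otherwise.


r = λ(v − 1)/(k − 1) = 5·78/2 = 195.
b = vr/k = 79·195/3 = 5135.
Fisher's inequality: b ≥ v ⇔ 5135 ≥ 79? YES.

YES


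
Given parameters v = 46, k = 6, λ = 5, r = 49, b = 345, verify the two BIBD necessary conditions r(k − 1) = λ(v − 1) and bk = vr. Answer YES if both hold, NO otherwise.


Condition (i): r(k − 1) = 49·5 = 245; λ(v − 1) = 5·45 = 225. Match? NO.
Condition (ii): bk = 345·6 = 2070; vr = 46·49 = 2254. Match? NO.
Both conditions hold? NO.

NO


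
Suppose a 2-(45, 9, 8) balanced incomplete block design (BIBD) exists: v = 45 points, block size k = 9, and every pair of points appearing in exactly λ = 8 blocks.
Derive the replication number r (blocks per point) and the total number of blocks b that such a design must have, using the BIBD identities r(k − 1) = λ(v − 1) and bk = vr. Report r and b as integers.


Any 2-(v, k, λ) BIBD satisfies two necessary conditions:
  (i)  Each point sits in r blocks, and counting incidences through any fixed point gives r(k − 1) = λ(v − 1), so r = λ(v − 1)/(k − 1).
  (ii) Total incidences bk = vr, so b = vr/k.
Step 1: r = λ(v − 1)/(k − 1) = 8·(45 − 1)/(9 − 1) = 8·44/8 = 352/8 = 44.
Step 2: b = vr/k = 45·44/9 = 1980/9 = 220.
Check integrality: r = 44 ∈ Z ✓, b = 220 ∈ Z ✓.
(These identities are necessary conditions: they determine r and b for any design with these parameters, but do not by themselves prove that one exists.)

r = 44, b = 220.


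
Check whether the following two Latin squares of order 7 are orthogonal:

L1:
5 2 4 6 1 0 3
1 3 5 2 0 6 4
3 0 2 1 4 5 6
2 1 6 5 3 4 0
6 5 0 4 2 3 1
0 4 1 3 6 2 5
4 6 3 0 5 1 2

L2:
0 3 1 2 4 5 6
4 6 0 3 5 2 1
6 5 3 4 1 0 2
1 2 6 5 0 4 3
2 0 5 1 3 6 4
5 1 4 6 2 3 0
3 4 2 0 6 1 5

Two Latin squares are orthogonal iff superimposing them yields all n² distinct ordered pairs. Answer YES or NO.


Form the n² = 49 superimposed pairs (L1[i][j], L2[i][j]), row by row (rows and columns indexed from 0):
row 0: (5,0) (2,3) (4,1) (6,2) (1,4) (0,5) (3,6)
row 1: (1,4) (3,6) (5,0) (2,3) (0,5) (6,2) (4,1)
row 2: (3,6) (0,5) (2,3) (1,4) (4,1) (5,0) (6,2)
row 3: (2,1) (1,2) (6,6) (5,5) (3,0) (4,4) (0,3)
row 4: (6,2) (5,0) (0,5) (4,1) (2,3) (3,6) (1,4)
row 5: (0,5) (4,1) (1,4) (3,6) (6,2) (2,3) (5,0)
row 6: (4,3) (6,4) (3,2) (0,0) (5,6) (1,1) (2,5)
Orthogonality requires all 49 pairs distinct.
But the pair (1,4) repeats: cell (0,4) has L1 = 1, L2 = 4, and cell (1,0) has L1 = 1, L2 = 4.
A repeated pair means some other pair never occurs (only 21 distinct pairs out of 49), so the squares are not orthogonal.
Conclusion: NO.

NO


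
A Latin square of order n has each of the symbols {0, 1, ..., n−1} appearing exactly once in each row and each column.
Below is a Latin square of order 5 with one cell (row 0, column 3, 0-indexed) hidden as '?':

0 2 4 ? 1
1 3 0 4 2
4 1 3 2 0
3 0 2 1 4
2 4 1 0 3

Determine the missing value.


Row 0 contains symbols [0, 1, 2, 4] — missing [3].
Column 3 contains symbols [0, 1, 2, 4] — missing [3].
The missing symbol must appear in both missing sets; intersection = [3].
Therefore the hidden value is 3.

Missing value = 3.


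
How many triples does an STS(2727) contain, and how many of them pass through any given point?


An STS(v) is a 2-(v, 3, 1) BIBD: block size k = 3, λ = 1.
Replication: r(k − 1) = λ(v − 1) ⇒ r·2 = 2727 − 1 = 2726 ⇒ r = 1363.
Block count: b = v(v − 1)/6 = 2727·2726/6 = 7433802/6 = 1238967.
(Check via bk = vr: 1238967·3 = 3716901 = 2727·1363 = 3716901 ✓.)

r = 1363, b = 1238967.


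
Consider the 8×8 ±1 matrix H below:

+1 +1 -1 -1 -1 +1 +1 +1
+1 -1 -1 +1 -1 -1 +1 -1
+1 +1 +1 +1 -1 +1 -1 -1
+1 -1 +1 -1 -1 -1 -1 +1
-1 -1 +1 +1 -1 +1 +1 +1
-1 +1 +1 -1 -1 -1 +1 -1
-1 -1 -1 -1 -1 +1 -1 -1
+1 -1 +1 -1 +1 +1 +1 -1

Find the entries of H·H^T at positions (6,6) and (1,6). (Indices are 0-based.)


Row 1 of H: [1, -1, -1, 1, -1, -1, 1, -1].
Row 6 of H: [-1, -1, -1, -1, -1, 1, -1, -1].
(H·H^T)[6][6] = Σ_j H[6][j]·H[6][j] = (-1)² + (-1)² + (-1)² + (-1)² + (-1)² + (1)² + (-1)² + (-1)² = 1 + 1 + 1 + 1 + 1 + 1 + 1 + 1 = 8.
(H·H^T)[1][6] = Σ_j H[1][j]·H[6][j] = (1)·(-1) + (-1)·(-1) + (-1)·(-1) + (1)·(-1) + (-1)·(-1) + (-1)·(1) + (1)·(-1) + (-1)·(-1) = -1 + 1 + 1 + -1 + 1 + -1 + -1 + 1 = 0.
So rows 1 and 6 are orthogonal; the diagonal entry equals n = 8.

(6,6) entry = 8; (1,6) entry = 0.


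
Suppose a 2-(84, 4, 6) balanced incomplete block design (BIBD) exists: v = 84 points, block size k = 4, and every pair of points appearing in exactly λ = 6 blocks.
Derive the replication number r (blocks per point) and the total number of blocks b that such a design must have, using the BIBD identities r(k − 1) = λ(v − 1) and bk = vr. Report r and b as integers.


Any 2-(v, k, λ) BIBD satisfies two necessary conditions:
  (i)  Each point sits in r blocks, and counting incidences through any fixed point gives r(k − 1) = λ(v − 1), so r = λ(v − 1)/(k − 1).
  (ii) Total incidences bk = vr, so b = vr/k.
Step 1: r = λ(v − 1)/(k − 1) = 6·(84 − 1)/(4 − 1) = 6·83/3 = 498/3 = 166.
Step 2: b = vr/k = 84·166/4 = 13944/4 = 3486.
Check integrality: r = 166 ∈ Z ✓, b = 3486 ∈ Z ✓.
(These identities are necessary conditions: they determine r and b for any design with these parameters, but do not by themselves prove that one exists.)

r = 166, b = 3486.


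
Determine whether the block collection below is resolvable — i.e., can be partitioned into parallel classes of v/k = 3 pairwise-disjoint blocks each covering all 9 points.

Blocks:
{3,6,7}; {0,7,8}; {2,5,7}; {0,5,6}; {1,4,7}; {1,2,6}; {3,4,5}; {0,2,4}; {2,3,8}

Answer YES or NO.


v = 9, block size k = 3, number of blocks = 9.
For resolvability, blocks must partition into parallel classes of size v/k = 3.
Total blocks must therefore be a multiple of 3: 9 = 3·3 + 0 ⇒ divisible ✓.
Consider block {3,6,7}. The only other block(s) in the collection disjoint from it are {0,2,4} — just 1 block(s). Any parallel class containing {3,6,7} would need 2 other blocks each disjoint from it, so no parallel class of size 3 can contain {3,6,7}.
Since every block must belong to some parallel class in a resolution, the collection cannot be partitioned into parallel classes.
Resolvable? NO.

NO


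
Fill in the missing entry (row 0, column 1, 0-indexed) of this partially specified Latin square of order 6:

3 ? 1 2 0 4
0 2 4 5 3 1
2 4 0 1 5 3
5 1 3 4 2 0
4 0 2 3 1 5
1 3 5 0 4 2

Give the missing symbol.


Row 0 contains symbols [0, 1, 2, 3, 4] — missing [5].
Column 1 contains symbols [0, 1, 2, 3, 4] — missing [5].
The missing symbol must appear in both missing sets; intersection = [5].
Therefore the hidden value is 5.

Missing value = 5.


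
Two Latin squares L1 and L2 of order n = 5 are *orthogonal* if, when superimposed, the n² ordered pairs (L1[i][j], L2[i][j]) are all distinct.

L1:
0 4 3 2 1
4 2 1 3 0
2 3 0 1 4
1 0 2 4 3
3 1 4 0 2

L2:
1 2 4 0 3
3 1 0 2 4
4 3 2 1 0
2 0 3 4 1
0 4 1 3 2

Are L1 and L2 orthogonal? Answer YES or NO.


Form the n² = 25 superimposed pairs (L1[i][j], L2[i][j]), row by row (rows and columns indexed from 0):
row 0: (0,1) (4,2) (3,4) (2,0) (1,3)
row 1: (4,3) (2,1) (1,0) (3,2) (0,4)
row 2: (2,4) (3,3) (0,2) (1,1) (4,0)
row 3: (1,2) (0,0) (2,3) (4,4) (3,1)
row 4: (3,0) (1,4) (4,1) (0,3) (2,2)
Orthogonality requires all 25 pairs distinct.
Check by first coordinate: for each symbol s of L1, list the L2 entries in the n cells where L1 = s; they must all differ.
  L1 = 0: L2 entries (in reading order) 1, 4, 2, 0, 3 — all 5 distinct ✓
  L1 = 1: L2 entries (in reading order) 3, 0, 1, 2, 4 — all 5 distinct ✓
  L1 = 2: L2 entries (in reading order) 0, 1, 4, 3, 2 — all 5 distinct ✓
  L1 = 3: L2 entries (in reading order) 4, 2, 3, 1, 0 — all 5 distinct ✓
  L1 = 4: L2 entries (in reading order) 2, 3, 0, 4, 1 — all 5 distinct ✓
Every symbol of L1 meets every symbol of L2 exactly once, so all 25 pairs are distinct (25 of 25).
Conclusion: YES.

YES


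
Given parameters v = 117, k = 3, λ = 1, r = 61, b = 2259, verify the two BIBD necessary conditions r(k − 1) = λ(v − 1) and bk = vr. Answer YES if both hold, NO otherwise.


Condition (i): r(k − 1) = 61·2 = 122; λ(v − 1) = 1·116 = 116. Match? NO.
Condition (ii): bk = 2259·3 = 6777; vr = 117·61 = 7137. Match? NO.
Both conditions hold? NO.

NO


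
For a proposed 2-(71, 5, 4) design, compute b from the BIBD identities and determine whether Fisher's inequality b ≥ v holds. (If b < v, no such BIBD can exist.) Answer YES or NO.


b = λv(v − 1)/(k(k − 1)) = 4·71·70/(5·4) = 19880/20 = 994.
Compare with v = 71: b ≥ v, so Fisher's inequality holds.

YES


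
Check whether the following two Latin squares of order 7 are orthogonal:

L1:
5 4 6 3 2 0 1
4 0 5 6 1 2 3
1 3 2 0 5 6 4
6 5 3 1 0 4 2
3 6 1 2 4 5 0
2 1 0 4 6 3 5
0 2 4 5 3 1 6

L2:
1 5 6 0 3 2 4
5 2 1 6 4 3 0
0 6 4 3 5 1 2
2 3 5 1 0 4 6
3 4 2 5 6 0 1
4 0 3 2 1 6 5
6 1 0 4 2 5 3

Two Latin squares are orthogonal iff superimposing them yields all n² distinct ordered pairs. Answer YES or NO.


Form the n² = 49 superimposed pairs (L1[i][j], L2[i][j]), row by row (rows and columns indexed from 0):
row 0: (5,1) (4,5) (6,6) (3,0) (2,3) (0,2) (1,4)
row 1: (4,5) (0,2) (5,1) (6,6) (1,4) (2,3) (3,0)
row 2: (1,0) (3,6) (2,4) (0,3) (5,5) (6,1) (4,2)
row 3: (6,2) (5,3) (3,5) (1,1) (0,0) (4,4) (2,6)
row 4: (3,3) (6,4) (1,2) (2,5) (4,6) (5,0) (0,1)
row 5: (2,4) (1,0) (0,3) (4,2) (6,1) (3,6) (5,5)
row 6: (0,6) (2,1) (4,0) (5,4) (3,2) (1,5) (6,3)
Orthogonality requires all 49 pairs distinct.
But the pair (4,5) repeats: cell (0,1) has L1 = 4, L2 = 5, and cell (1,0) has L1 = 4, L2 = 5.
A repeated pair means some other pair never occurs (only 35 distinct pairs out of 49), so the squares are not orthogonal.
Conclusion: NO.

NO


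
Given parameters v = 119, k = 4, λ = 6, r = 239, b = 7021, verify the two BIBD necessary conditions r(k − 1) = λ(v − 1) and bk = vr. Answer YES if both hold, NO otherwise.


Condition (i): r(k − 1) = 239·3 = 717; λ(v − 1) = 6·118 = 708. Match? NO.
Condition (ii): bk = 7021·4 = 28084; vr = 119·239 = 28441. Match? NO.
Both conditions hold? NO.

NO


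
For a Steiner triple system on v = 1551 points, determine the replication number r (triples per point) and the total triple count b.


An STS(v) is a 2-(v, 3, 1) BIBD: block size k = 3, λ = 1.
Replication: r(k − 1) = λ(v − 1) ⇒ r·2 = 1551 − 1 = 1550 ⇒ r = 775.
Block count: bk = vr ⇒ b·3 = 1551·775 = 1202025 ⇒ b = 400675.
(Check via b = v(v − 1)/6 = 1551·1550/6 = 2404050/6 = 400675.)

r = 775, b = 400675.


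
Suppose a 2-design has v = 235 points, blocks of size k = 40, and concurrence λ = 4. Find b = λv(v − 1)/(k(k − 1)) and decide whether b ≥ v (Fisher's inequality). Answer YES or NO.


r = λ(v − 1)/(k − 1) = 4·234/39 = 24.
b = vr/k = 235·24/40 = 141.
Fisher's inequality: b ≥ v ⇔ 141 ≥ 235? NO.

NO


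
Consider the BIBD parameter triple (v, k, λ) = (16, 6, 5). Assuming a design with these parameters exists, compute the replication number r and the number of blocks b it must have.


Any 2-(v, k, λ) BIBD satisfies two necessary conditions:
  (i)  Each point sits in r blocks, and counting incidences through any fixed point gives r(k − 1) = λ(v − 1), so r = λ(v − 1)/(k − 1).
  (ii) Total incidences bk = vr, so b = vr/k.
Step 1: r = λ(v − 1)/(k − 1) = 5·(16 − 1)/(6 − 1) = 5·15/5 = 75/5 = 15.
Step 2: b = vr/k = 16·15/6 = 240/6 = 40.
Check integrality: r = 15 ∈ Z ✓, b = 40 ∈ Z ✓.
(These identities are necessary conditions: they determine r and b for any design with these parameters, but do not by themselves prove that one exists.)

r = 15, b = 40.


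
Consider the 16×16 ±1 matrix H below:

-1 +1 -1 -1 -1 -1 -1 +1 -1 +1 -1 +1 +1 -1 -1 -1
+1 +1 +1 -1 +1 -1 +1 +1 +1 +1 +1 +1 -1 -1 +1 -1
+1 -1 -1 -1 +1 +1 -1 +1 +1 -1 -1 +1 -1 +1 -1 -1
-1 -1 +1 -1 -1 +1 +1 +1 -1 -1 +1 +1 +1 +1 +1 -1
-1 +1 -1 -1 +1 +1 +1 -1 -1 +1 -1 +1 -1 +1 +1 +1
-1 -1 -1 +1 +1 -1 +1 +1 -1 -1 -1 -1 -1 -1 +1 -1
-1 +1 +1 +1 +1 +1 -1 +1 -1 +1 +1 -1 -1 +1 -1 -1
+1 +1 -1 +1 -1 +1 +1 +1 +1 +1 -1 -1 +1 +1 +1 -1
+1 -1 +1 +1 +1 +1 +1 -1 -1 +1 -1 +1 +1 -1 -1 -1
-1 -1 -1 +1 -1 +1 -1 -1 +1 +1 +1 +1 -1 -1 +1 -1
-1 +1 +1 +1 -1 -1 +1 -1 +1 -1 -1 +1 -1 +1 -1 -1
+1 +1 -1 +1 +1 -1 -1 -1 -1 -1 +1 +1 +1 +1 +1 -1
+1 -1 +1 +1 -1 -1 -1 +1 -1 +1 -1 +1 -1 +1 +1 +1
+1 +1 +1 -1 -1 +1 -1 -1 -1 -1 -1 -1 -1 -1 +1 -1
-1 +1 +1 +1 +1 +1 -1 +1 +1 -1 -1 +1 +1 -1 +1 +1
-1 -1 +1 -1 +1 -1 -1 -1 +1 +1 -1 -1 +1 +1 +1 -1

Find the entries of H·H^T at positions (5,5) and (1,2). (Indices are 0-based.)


Row 1 of H: [1, 1, 1, -1, 1, -1, 1, 1, 1, 1, 1, 1, -1, -1, 1, -1].
Row 2 of H: [1, -1, -1, -1, 1, 1, -1, 1, 1, -1, -1, 1, -1, 1, -1, -1].
Row 5 of H: [-1, -1, -1, 1, 1, -1, 1, 1, -1, -1, -1, -1, -1, -1, 1, -1].
(H·H^T)[5][5] = Σ_j H[5][j]·H[5][j] = (-1)² + (-1)² + (-1)² + (1)² + (1)² + (-1)² + (1)² + (1)² + (-1)² + (-1)² + (-1)² + (-1)² + (-1)² + (-1)² + (1)² + (-1)² = 1 + 1 + 1 + 1 + 1 + 1 + 1 + 1 + 1 + 1 + 1 + 1 + 1 + 1 + 1 + 1 = 16.
(H·H^T)[1][2] = Σ_j H[1][j]·H[2][j] = (1)·(1) + (1)·(-1) + (1)·(-1) + (-1)·(-1) + (1)·(1) + (-1)·(1) + (1)·(-1) + (1)·(1) + (1)·(1) + (1)·(-1) + (1)·(-1) + (1)·(1) + (-1)·(-1) + (-1)·(1) + (1)·(-1) + (-1)·(-1) = 1 + -1 + -1 + 1 + 1 + -1 + -1 + 1 + 1 + -1 + -1 + 1 + 1 + -1 + -1 + 1 = 0.
So rows 1 and 2 are orthogonal; the diagonal entry equals n = 16.

(5,5) entry = 16; (1,2) entry = 0.


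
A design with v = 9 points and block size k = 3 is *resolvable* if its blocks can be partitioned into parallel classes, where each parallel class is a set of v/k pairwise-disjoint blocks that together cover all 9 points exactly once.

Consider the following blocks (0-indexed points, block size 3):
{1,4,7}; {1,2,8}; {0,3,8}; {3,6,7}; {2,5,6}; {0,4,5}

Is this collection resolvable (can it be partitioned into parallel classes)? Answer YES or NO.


v = 9, block size k = 3, number of blocks = 6.
For resolvability, blocks must partition into parallel classes of size v/k = 3.
Total blocks must therefore be a multiple of 3: 6 = 3·2 + 0 ⇒ divisible ✓.
Greedy packing gives 2 candidate class(es). Each should be a full parallel class (size 3, covers all 9 points).
  Class 1 (3 blocks): {1,4,7}; {0,3,8}; {2,5,6}. Points covered: [0, 1, 2, 3, 4, 5, 6, 7, 8].
  Class 2 (3 blocks): {1,2,8}; {3,6,7}; {0,4,5}. Points covered: [0, 1, 2, 3, 4, 5, 6, 7, 8].
All classes full (size 3)? YES. All classes cover every point? YES.
Resolvable? YES.

YES


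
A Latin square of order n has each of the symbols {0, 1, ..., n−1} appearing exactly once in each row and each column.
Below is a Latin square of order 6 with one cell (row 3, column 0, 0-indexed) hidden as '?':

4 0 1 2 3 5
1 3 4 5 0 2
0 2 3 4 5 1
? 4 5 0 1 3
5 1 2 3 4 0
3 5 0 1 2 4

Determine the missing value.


Row 3 contains symbols [0, 1, 3, 4, 5] — missing [2].
Column 0 contains symbols [0, 1, 3, 4, 5] — missing [2].
The missing symbol must appear in both missing sets; intersection = [2].
Therefore the hidden value is 2.

Missing value = 2.


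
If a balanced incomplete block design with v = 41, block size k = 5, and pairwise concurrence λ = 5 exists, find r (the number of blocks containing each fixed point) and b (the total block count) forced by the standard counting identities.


Any 2-(v, k, λ) BIBD satisfies two necessary conditions:
  (i)  Each point sits in r blocks, and counting incidences through any fixed point gives r(k − 1) = λ(v − 1), so r = λ(v − 1)/(k − 1).
  (ii) Total incidences bk = vr, so b = vr/k.
Step 1: r = λ(v − 1)/(k − 1) = 5·(41 − 1)/(5 − 1) = 5·40/4 = 200/4 = 50.
Step 2: b = vr/k = 41·50/5 = 2050/5 = 410.
Check integrality: r = 50 ∈ Z ✓, b = 410 ∈ Z ✓.
(These identities are necessary conditions: they determine r and b for any design with these parameters, but do not by themselves prove that one exists.)

r = 50, b = 410.


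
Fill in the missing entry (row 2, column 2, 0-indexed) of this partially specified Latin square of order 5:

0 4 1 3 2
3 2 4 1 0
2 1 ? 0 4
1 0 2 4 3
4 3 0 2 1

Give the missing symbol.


Row 2 contains symbols [0, 1, 2, 4] — missing [3].
Column 2 contains symbols [0, 1, 2, 4] — missing [3].
The missing symbol must appear in both missing sets; intersection = [3].
Therefore the hidden value is 3.

Missing value = 3.


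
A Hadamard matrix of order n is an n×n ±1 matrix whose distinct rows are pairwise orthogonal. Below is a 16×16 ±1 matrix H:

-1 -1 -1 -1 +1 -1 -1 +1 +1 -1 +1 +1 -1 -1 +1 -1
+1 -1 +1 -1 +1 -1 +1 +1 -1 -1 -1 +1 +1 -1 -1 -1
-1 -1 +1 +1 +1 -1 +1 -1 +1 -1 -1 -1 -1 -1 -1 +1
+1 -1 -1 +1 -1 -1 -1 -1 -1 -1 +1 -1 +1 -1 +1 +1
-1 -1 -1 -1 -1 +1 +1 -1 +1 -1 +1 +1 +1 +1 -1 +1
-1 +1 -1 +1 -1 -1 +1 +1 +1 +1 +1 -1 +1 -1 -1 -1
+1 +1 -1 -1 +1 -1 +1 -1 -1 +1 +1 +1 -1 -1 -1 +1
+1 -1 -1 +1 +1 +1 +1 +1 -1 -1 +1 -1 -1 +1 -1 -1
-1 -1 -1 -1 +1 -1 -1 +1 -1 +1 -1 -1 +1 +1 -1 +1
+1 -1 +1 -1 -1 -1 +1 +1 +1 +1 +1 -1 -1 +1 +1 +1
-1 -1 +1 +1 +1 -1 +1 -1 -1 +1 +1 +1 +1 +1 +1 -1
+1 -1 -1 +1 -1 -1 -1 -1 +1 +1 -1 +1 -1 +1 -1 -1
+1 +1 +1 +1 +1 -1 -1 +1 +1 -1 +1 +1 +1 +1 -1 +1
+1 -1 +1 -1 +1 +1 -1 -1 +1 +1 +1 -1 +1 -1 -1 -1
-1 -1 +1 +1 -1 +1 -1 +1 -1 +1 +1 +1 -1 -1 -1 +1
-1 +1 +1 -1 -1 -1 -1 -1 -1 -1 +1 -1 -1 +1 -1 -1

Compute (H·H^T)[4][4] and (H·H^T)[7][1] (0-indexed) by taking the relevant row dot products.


Row 1 of H: [1, -1, 1, -1, 1, -1, 1, 1, -1, -1, -1, 1, 1, -1, -1, -1].
Row 4 of H: [-1, -1, -1, -1, -1, 1, 1, -1, 1, -1, 1, 1, 1, 1, -1, 1].
Row 7 of H: [1, -1, -1, 1, 1, 1, 1, 1, -1, -1, 1, -1, -1, 1, -1, -1].
(H·H^T)[4][4] = Σ_j H[4][j]·H[4][j] = (-1)² + (-1)² + (-1)² + (-1)² + (-1)² + (1)² + (1)² + (-1)² + (1)² + (-1)² + (1)² + (1)² + (1)² + (1)² + (-1)² + (1)² = 1 + 1 + 1 + 1 + 1 + 1 + 1 + 1 + 1 + 1 + 1 + 1 + 1 + 1 + 1 + 1 = 16.
(H·H^T)[7][1] = Σ_j H[7][j]·H[1][j] = (1)·(1) + (-1)·(-1) + (-1)·(1) + (1)·(-1) + (1)·(1) + (1)·(-1) + (1)·(1) + (1)·(1) + (-1)·(-1) + (-1)·(-1) + (1)·(-1) + (-1)·(1) + (-1)·(1) + (1)·(-1) + (-1)·(-1) + (-1)·(-1) = 1 + 1 + -1 + -1 + 1 + -1 + 1 + 1 + 1 + 1 + -1 + -1 + -1 + -1 + 1 + 1 = 2.
Rows 7 and 1 are not orthogonal (dot product = 2 ≠ 0), so H is not a Hadamard matrix.

(4,4) entry = 16; (7,1) entry = 2.


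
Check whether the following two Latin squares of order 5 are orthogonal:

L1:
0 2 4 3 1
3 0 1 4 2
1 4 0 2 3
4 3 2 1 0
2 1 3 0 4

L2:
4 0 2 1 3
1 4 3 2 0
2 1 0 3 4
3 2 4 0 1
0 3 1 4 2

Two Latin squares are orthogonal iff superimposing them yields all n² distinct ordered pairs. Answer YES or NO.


Form the n² = 25 superimposed pairs (L1[i][j], L2[i][j]), row by row (rows and columns indexed from 0):
row 0: (0,4) (2,0) (4,2) (3,1) (1,3)
row 1: (3,1) (0,4) (1,3) (4,2) (2,0)
row 2: (1,2) (4,1) (0,0) (2,3) (3,4)
row 3: (4,3) (3,2) (2,4) (1,0) (0,1)
row 4: (2,0) (1,3) (3,1) (0,4) (4,2)
Orthogonality requires all 25 pairs distinct.
But the pair (3,1) repeats: cell (0,3) has L1 = 3, L2 = 1, and cell (1,0) has L1 = 3, L2 = 1.
A repeated pair means some other pair never occurs (only 15 distinct pairs out of 25), so the squares are not orthogonal.
Conclusion: NO.

NO


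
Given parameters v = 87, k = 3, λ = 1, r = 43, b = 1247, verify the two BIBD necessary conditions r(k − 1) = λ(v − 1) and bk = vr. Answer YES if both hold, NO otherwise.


Condition (i): r(k − 1) = 43·2 = 86; λ(v − 1) = 1·86 = 86. Match? YES.
Condition (ii): bk = 1247·3 = 3741; vr = 87·43 = 3741. Match? YES.
Both conditions hold? YES.

YES


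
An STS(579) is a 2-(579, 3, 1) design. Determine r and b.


An STS(v) is a 2-(v, 3, 1) BIBD: block size k = 3, λ = 1.
Replication: r(k − 1) = λ(v − 1) ⇒ r·2 = 579 − 1 = 578 ⇒ r = 289.
Block count: b = v(v − 1)/6 = 579·578/6 = 334662/6 = 55777.
(Check via bk = vr: 55777·3 = 167331 = 579·289 = 167331 ✓.)

r = 289, b = 55777.


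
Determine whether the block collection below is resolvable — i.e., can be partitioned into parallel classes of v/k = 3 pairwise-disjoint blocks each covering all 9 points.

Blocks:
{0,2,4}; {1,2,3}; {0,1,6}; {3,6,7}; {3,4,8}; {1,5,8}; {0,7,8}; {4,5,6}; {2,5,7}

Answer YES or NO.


v = 9, block size k = 3, number of blocks = 9.
For resolvability, blocks must partition into parallel classes of size v/k = 3.
Total blocks must therefore be a multiple of 3: 9 = 3·3 + 0 ⇒ divisible ✓.
Greedy packing gives 3 candidate class(es). Each should be a full parallel class (size 3, covers all 9 points).
  Class 1 (3 blocks): {0,2,4}; {3,6,7}; {1,5,8}. Points covered: [0, 1, 2, 3, 4, 5, 6, 7, 8].
  Class 2 (3 blocks): {1,2,3}; {0,7,8}; {4,5,6}. Points covered: [0, 1, 2, 3, 4, 5, 6, 7, 8].
  Class 3 (3 blocks): {0,1,6}; {3,4,8}; {2,5,7}. Points covered: [0, 1, 2, 3, 4, 5, 6, 7, 8].
All classes full (size 3)? YES. All classes cover every point? YES.
Resolvable? YES.

YES


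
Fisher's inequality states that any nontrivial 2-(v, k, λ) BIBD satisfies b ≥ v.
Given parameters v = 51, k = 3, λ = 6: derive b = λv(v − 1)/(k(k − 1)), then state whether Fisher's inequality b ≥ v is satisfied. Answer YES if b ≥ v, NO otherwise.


r = λ(v − 1)/(k − 1) = 6·50/2 = 150.
b = vr/k = 51·150/3 = 2550.
Fisher's inequality: b ≥ v ⇔ 2550 ≥ 51? YES.

YES


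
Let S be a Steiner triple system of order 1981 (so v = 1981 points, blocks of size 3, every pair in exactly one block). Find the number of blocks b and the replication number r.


An STS(v) is a 2-(v, 3, 1) BIBD: block size k = 3, λ = 1.
Replication: r(k − 1) = λ(v − 1) ⇒ r·2 = 1981 − 1 = 1980 ⇒ r = 990.
Block count: bk = vr ⇒ b·3 = 1981·990 = 1961190 ⇒ b = 653730.
(Check via b = v(v − 1)/6 = 1981·1980/6 = 3922380/6 = 653730.)

r = 990, b = 653730.


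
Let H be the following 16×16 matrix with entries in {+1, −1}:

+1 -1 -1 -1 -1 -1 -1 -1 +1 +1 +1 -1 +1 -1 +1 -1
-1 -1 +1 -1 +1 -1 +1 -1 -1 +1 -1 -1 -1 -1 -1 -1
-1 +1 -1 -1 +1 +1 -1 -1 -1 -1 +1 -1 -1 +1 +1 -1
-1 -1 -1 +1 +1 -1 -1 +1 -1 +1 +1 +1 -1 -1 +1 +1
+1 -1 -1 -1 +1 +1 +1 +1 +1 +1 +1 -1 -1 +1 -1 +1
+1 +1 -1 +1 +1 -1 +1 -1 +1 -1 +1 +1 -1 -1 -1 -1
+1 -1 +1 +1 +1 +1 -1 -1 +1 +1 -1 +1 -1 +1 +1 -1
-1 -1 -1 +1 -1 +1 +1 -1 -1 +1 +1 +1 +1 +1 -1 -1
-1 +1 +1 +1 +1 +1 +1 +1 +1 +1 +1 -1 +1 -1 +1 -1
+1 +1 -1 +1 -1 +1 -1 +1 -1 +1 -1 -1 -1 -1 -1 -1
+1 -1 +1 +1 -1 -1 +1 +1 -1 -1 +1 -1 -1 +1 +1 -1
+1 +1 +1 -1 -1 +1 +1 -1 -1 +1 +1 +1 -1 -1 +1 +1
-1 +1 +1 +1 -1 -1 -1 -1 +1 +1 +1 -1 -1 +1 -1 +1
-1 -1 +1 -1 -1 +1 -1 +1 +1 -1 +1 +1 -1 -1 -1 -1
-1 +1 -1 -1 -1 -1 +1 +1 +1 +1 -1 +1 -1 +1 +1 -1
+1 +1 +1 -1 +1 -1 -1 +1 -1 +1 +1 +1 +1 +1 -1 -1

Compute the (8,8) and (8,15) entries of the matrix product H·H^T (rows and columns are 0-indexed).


Row 8 of H: [-1, 1, 1, 1, 1, 1, 1, 1, 1, 1, 1, -1, 1, -1, 1, -1].
Row 15 of H: [1, 1, 1, -1, 1, -1, -1, 1, -1, 1, 1, 1, 1, 1, -1, -1].
(H·H^T)[8][8] = Σ_j H[8][j]·H[8][j] = (-1)² + (1)² + (1)² + (1)² + (1)² + (1)² + (1)² + (1)² + (1)² + (1)² + (1)² + (-1)² + (1)² + (-1)² + (1)² + (-1)² = 1 + 1 + 1 + 1 + 1 + 1 + 1 + 1 + 1 + 1 + 1 + 1 + 1 + 1 + 1 + 1 = 16.
(H·H^T)[8][15] = Σ_j H[8][j]·H[15][j] = (-1)·(1) + (1)·(1) + (1)·(1) + (1)·(-1) + (1)·(1) + (1)·(-1) + (1)·(-1) + (1)·(1) + (1)·(-1) + (1)·(1) + (1)·(1) + (-1)·(1) + (1)·(1) + (-1)·(1) + (1)·(-1) + (-1)·(-1) = -1 + 1 + 1 + -1 + 1 + -1 + -1 + 1 + -1 + 1 + 1 + -1 + 1 + -1 + -1 + 1 = 0.
So rows 8 and 15 are orthogonal; the diagonal entry equals n = 16.

(8,8) entry = 16; (8,15) entry = 0.


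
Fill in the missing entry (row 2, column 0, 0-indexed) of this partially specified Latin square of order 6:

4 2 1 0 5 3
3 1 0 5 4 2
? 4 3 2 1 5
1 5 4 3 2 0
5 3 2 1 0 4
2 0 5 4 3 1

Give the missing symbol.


Row 2 contains symbols [1, 2, 3, 4, 5] — missing [0].
Column 0 contains symbols [1, 2, 3, 4, 5] — missing [0].
The missing symbol must appear in both missing sets; intersection = [0].
Therefore the hidden value is 0.

Missing value = 0.


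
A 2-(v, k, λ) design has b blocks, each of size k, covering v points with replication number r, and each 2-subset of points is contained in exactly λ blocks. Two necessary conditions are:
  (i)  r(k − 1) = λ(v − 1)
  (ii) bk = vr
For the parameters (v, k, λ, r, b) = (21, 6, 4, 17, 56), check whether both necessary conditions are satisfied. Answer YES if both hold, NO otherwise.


Condition (i): r(k − 1) = 17·5 = 85; λ(v − 1) = 4·20 = 80. Match? NO.
Condition (ii): bk = 56·6 = 336; vr = 21·17 = 357. Match? NO.
Both conditions hold? NO.

NO


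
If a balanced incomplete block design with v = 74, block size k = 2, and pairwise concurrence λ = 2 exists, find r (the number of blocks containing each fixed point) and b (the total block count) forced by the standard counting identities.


Any 2-(v, k, λ) BIBD satisfies two necessary conditions:
  (i)  Each point sits in r blocks, and counting incidences through any fixed point gives r(k − 1) = λ(v − 1), so r = λ(v − 1)/(k − 1).
  (ii) Total incidences bk = vr, so b = vr/k.
Step 1: r = λ(v − 1)/(k − 1) = 2·(74 − 1)/(2 − 1) = 2·73/1 = 146/1 = 146.
Step 2: b = vr/k = 74·146/2 = 10804/2 = 5402.
Check integrality: r = 146 ∈ Z ✓, b = 5402 ∈ Z ✓.
(These identities are necessary conditions: they determine r and b for any design with these parameters, but do not by themselves prove that one exists.)

r = 146, b = 5402.


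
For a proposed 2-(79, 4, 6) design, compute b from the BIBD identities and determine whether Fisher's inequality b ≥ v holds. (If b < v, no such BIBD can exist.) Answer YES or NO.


b = λv(v − 1)/(k(k − 1)) = 6·79·78/(4·3) = 36972/12 = 3081.
Compare with v = 79: b ≥ v, so Fisher's inequality holds.

YES


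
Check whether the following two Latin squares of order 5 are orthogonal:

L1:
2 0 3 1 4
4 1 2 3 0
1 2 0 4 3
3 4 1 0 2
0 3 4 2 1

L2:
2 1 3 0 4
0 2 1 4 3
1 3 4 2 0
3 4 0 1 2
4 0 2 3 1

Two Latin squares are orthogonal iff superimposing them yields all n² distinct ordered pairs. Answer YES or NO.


Form the n² = 25 superimposed pairs (L1[i][j], L2[i][j]), row by row (rows and columns indexed from 0):
row 0: (2,2) (0,1) (3,3) (1,0) (4,4)
row 1: (4,0) (1,2) (2,1) (3,4) (0,3)
row 2: (1,1) (2,3) (0,4) (4,2) (3,0)
row 3: (3,3) (4,4) (1,0) (0,1) (2,2)
row 4: (0,4) (3,0) (4,2) (2,3) (1,1)
Orthogonality requires all 25 pairs distinct.
But the pair (3,3) repeats: cell (0,2) has L1 = 3, L2 = 3, and cell (3,0) has L1 = 3, L2 = 3.
A repeated pair means some other pair never occurs (only 15 distinct pairs out of 25), so the squares are not orthogonal.
Conclusion: NO.

NO


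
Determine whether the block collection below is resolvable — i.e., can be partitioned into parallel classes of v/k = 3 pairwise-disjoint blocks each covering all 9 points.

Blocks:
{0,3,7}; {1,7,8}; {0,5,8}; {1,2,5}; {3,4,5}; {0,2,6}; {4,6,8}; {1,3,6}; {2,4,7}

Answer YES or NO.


v = 9, block size k = 3, number of blocks = 9.
For resolvability, blocks must partition into parallel classes of size v/k = 3.
Total blocks must therefore be a multiple of 3: 9 = 3·3 + 0 ⇒ divisible ✓.
Greedy packing gives 3 candidate class(es). Each should be a full parallel class (size 3, covers all 9 points).
  Class 1 (3 blocks): {0,3,7}; {1,2,5}; {4,6,8}. Points covered: [0, 1, 2, 3, 4, 5, 6, 7, 8].
  Class 2 (3 blocks): {1,7,8}; {3,4,5}; {0,2,6}. Points covered: [0, 1, 2, 3, 4, 5, 6, 7, 8].
  Class 3 (3 blocks): {0,5,8}; {1,3,6}; {2,4,7}. Points covered: [0, 1, 2, 3, 4, 5, 6, 7, 8].
All classes full (size 3)? YES. All classes cover every point? YES.
Resolvable? YES.

YES


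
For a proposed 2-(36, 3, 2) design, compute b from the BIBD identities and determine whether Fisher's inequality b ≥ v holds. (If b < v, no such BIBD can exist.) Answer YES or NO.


r = λ(v − 1)/(k − 1) = 2·35/2 = 35.
b = vr/k = 36·35/3 = 420.
Fisher's inequality: b ≥ v ⇔ 420 ≥ 36? YES.

YES


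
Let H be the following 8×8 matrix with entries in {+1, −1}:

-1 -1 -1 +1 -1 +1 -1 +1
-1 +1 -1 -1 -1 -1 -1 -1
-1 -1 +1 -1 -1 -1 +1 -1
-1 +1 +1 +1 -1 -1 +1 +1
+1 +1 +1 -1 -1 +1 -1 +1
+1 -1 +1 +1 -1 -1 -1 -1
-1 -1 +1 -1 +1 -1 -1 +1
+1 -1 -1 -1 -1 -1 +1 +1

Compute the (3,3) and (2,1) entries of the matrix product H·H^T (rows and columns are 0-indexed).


Row 1 of H: [-1, 1, -1, -1, -1, -1, -1, -1].
Row 2 of H: [-1, -1, 1, -1, -1, -1, 1, -1].
Row 3 of H: [-1, 1, 1, 1, -1, -1, 1, 1].
(H·H^T)[3][3] = Σ_j H[3][j]·H[3][j] = (-1)² + (1)² + (1)² + (1)² + (-1)² + (-1)² + (1)² + (1)² = 1 + 1 + 1 + 1 + 1 + 1 + 1 + 1 = 8.
(H·H^T)[2][1] = Σ_j H[2][j]·H[1][j] = (-1)·(-1) + (-1)·(1) + (1)·(-1) + (-1)·(-1) + (-1)·(-1) + (-1)·(-1) + (1)·(-1) + (-1)·(-1) = 1 + -1 + -1 + 1 + 1 + 1 + -1 + 1 = 2.
Rows 2 and 1 are not orthogonal (dot product = 2 ≠ 0), so H is not a Hadamard matrix.

(3,3) entry = 8; (2,1) entry = 2.


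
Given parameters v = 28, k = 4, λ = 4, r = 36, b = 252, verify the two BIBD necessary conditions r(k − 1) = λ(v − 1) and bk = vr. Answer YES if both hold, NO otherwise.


Condition (i): r(k − 1) = 36·3 = 108; λ(v − 1) = 4·27 = 108. Match? YES.
Condition (ii): bk = 252·4 = 1008; vr = 28·36 = 1008. Match? YES.
Both conditions hold? YES.

YES
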